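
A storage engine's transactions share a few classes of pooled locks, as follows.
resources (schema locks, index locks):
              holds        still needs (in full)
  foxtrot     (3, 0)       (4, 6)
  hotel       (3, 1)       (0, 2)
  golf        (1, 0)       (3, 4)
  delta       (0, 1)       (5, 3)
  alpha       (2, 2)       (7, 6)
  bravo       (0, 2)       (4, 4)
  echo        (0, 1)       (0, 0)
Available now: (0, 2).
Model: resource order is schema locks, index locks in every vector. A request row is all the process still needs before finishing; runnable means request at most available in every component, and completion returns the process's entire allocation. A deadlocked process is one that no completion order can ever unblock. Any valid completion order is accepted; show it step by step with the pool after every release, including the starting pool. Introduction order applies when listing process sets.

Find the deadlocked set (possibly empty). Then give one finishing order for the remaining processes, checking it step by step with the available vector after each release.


No process is deadlocked.
Key observation: the pool covers hotel at once, and every later process fits after earlier releases.
One completion order for the rest: hotel, echo, golf, bravo, foxtrot, alpha, delta. Step-by-step check:
  pool = (0, 2)
  run hotel (needs (0, 2), free (0, 2)); after release of (3, 1) the pool is (3, 3)
  run echo (needs (0, 0), free (3, 3)); after release of (0, 1) the pool is (3, 4)
  run golf (needs (3, 4), free (3, 4)); after release of (1, 0) the pool is (4, 4)
  run bravo (needs (4, 4), free (4, 4)); after release of (0, 2) the pool is (4, 6)
  run foxtrot (needs (4, 6), free (4, 6)); after release of (3, 0) the pool is (7, 6)
  run alpha (needs (7, 6), free (7, 6)); after release of (2, 2) the pool is (9, 8)
  run delta (needs (5, 3), free (9, 8)); after release of (0, 1) the pool is (9, 9)


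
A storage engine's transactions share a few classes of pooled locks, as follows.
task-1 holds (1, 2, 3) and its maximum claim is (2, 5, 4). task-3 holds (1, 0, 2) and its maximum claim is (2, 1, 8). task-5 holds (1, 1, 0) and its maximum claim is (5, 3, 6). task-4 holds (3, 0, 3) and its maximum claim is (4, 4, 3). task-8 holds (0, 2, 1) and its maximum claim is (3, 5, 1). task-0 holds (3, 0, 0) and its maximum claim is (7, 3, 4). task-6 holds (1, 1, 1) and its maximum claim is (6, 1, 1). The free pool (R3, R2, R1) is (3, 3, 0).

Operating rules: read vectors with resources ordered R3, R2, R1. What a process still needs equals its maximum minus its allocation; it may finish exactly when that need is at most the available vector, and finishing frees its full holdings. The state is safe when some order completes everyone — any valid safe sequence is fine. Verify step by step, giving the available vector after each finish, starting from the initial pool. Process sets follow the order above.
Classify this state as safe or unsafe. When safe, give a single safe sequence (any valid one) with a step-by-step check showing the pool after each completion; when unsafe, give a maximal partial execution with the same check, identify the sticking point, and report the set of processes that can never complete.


The state is SAFE; one workable sequence: task-8, task-1, task-4, task-5, task-3, task-0, task-6.
Key observation: the first exact fit in this order is task-8 — it needs (3, 3, 0) with (3, 3, 0) free, meeting a requested resource to the last unit.
Verifying each step:
  pool = (3, 3, 0)
  task-8: need (3, 3, 0) fits (3, 3, 0); releases (0, 2, 1), pool now (3, 5, 1)
  task-1: need (1, 3, 1) fits (3, 5, 1); releases (1, 2, 3), pool now (4, 7, 4)
  task-4: need (1, 4, 0) fits (4, 7, 4); releases (3, 0, 3), pool now (7, 7, 7)
  task-5: need (4, 2, 6) fits (7, 7, 7); releases (1, 1, 0), pool now (8, 8, 7)
  task-3: need (1, 1, 6) fits (8, 8, 7); releases (1, 0, 2), pool now (9, 8, 9)
  task-0: need (4, 3, 4) fits (9, 8, 9); releases (3, 0, 0), pool now (12, 8, 9)
  task-6: need (5, 0, 0) fits (12, 8, 9); releases (1, 1, 1), pool now (13, 9, 10)


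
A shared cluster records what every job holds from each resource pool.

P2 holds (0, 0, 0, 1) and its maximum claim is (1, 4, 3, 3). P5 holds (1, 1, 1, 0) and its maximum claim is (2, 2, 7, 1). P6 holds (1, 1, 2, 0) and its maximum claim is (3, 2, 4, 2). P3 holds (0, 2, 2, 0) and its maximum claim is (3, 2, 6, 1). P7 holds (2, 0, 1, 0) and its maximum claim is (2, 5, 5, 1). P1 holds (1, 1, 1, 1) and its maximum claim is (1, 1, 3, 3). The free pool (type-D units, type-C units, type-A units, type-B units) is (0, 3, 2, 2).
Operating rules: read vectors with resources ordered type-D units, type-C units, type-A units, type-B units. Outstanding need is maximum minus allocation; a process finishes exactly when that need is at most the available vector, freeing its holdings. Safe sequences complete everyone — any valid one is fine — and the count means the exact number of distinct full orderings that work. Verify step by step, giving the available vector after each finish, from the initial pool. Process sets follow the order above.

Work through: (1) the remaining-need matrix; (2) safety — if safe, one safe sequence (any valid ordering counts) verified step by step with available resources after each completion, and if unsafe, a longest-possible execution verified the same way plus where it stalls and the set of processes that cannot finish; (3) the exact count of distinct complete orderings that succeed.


(1) Remaining need (order type-D units, type-C units, type-A units, type-B units):
  P2: (1, 4, 3, 2)
  P5: (1, 1, 6, 1)
  P6: (2, 1, 2, 2)
  P3: (3, 0, 4, 1)
  P7: (0, 5, 4, 1)
  P1: (0, 0, 2, 2)
(2) The state is UNSAFE.
Key observation: after P1, P2 the pool peaks at (1, 4, 3, 4), and each blocked process is short somewhere: P5 on type-A units; P6 on type-D units; P3 on type-D units, type-A units; P7 on type-C units, type-A units.
A maximal execution: P1, P2 — then nothing else fits. Step-by-step check:
  pool = (0, 3, 2, 2)
  P1 needs (0, 0, 2, 2) <= (0, 3, 2, 2) -> finishes; pool += (1, 1, 1, 1) = (1, 4, 3, 3)
  P2 needs (1, 4, 3, 2) <= (1, 4, 3, 3) -> finishes; pool += (0, 0, 0, 1) = (1, 4, 3, 4)
  blocked: P5 wants (1, 1, 6, 1), pool (1, 4, 3, 4) — not enough type-A units
  blocked: P6 wants (2, 1, 2, 2), pool (1, 4, 3, 4) — not enough type-D units
  blocked: P3 wants (3, 0, 4, 1), pool (1, 4, 3, 4) — not enough type-D units and type-A units
  blocked: P7 wants (0, 5, 4, 1), pool (1, 4, 3, 4) — not enough type-C units and type-A units
Processes that can never finish: P5, P6, P3 and P7.
(3) The exact count: 0 of the possible complete orderings are safe sequences.


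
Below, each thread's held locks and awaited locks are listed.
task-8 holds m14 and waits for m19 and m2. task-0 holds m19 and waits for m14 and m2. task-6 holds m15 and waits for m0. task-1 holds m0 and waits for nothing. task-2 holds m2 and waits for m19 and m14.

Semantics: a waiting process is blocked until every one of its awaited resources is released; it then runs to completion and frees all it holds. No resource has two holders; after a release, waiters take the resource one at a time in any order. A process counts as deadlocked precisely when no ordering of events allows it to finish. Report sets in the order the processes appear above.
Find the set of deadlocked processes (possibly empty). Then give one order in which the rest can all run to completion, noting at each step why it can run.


The deadlocked set is task-8, task-0 and task-2.
Key observation: the wait chain closes on itself along task-8 -> task-0 -> task-8; task-2 is caught in further circular waits.
A valid finishing order for the others: task-1, task-6.
Step-by-step check:
  task-1 waits on nothing -> runs at once and releases m0
  task-6 waits on m0 — all released -> runs and releases m15


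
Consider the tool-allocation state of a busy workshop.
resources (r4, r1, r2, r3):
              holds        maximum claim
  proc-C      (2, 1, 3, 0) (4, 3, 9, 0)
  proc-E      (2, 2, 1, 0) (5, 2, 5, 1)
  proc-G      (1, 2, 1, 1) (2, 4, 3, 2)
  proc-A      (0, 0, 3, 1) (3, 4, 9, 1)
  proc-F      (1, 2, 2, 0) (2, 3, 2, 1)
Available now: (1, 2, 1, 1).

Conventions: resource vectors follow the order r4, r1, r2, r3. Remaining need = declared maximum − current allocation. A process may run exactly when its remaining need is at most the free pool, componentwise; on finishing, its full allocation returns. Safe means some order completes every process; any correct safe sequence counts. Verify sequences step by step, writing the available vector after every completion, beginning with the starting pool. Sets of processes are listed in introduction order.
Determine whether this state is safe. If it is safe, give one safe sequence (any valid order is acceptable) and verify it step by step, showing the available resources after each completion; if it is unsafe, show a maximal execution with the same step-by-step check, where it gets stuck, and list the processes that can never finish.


UNSAFE.
Key observation: no order helps: past proc-F, proc-G, proc-E, the free pool tops out at (5, 8, 5, 2), below what each blocked process needs in r2.
The run proc-F, proc-G, proc-E cannot be extended any further. Walking it through:
  pool = (1, 2, 1, 1)
  proc-F: need (1, 1, 0, 1) fits (1, 2, 1, 1); releases (1, 2, 2, 0), pool now (2, 4, 3, 1)
  proc-G: need (1, 2, 2, 1) fits (2, 4, 3, 1); releases (1, 2, 1, 1), pool now (3, 6, 4, 2)
  proc-E: need (3, 0, 4, 1) fits (3, 6, 4, 2); releases (2, 2, 1, 0), pool now (5, 8, 5, 2)
  proc-C still needs (2, 2, 6, 0) but only (5, 8, 5, 2) is free — short on r2
  proc-A still needs (3, 4, 6, 0) but only (5, 8, 5, 2) is free — short on r2
Never able to finish: proc-C and proc-A.


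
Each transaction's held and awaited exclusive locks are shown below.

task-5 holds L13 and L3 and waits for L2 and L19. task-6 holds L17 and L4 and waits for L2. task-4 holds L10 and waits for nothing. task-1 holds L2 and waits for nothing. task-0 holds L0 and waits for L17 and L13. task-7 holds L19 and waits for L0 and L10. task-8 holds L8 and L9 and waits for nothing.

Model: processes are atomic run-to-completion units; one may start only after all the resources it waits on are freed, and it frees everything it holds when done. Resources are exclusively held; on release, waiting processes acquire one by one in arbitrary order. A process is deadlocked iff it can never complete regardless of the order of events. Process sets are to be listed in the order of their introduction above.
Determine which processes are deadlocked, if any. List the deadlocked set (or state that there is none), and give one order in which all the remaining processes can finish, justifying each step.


The deadlocked set is task-5, task-0 and task-7.
Key observation: task-5 -> task-7 -> task-0 -> task-5 is a circular wait — nothing in it can go first; no other process is dragged down with it.
The rest can finish in the order task-4, task-1, task-8, task-6.
Verifying each step:
  task-4 waits on nothing -> runs at once and releases L10
  task-1 waits on nothing -> runs at once and releases L2
  task-8 waits on nothing -> runs at once and releases L8 and L9
  task-6: everything it awaited (L2) is free; runs, freeing L17 and L4


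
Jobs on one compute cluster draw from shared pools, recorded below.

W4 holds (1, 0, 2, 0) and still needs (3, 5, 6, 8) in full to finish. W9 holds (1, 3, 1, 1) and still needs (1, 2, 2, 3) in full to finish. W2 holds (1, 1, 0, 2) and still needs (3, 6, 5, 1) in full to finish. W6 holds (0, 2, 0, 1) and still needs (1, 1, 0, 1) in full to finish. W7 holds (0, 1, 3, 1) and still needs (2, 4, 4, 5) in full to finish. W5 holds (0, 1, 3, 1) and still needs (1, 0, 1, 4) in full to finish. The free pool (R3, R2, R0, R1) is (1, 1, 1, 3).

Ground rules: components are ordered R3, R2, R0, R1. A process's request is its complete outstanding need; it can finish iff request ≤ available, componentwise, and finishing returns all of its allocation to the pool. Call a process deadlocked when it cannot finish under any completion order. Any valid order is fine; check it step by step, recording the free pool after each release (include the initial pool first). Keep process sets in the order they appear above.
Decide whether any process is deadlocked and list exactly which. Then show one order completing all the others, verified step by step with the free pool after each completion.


Deadlocked set: W4 and W2.
Key observation: no order helps: past W6, W5, W9, W7, the free pool tops out at (2, 8, 8, 7), below what each blocked process needs in R3.
The rest can finish in the order W6, W5, W9, W7. Step-by-step check:
  pool = (1, 1, 1, 3)
  W6: need (1, 1, 0, 1) fits (1, 1, 1, 3); releases (0, 2, 0, 1), pool now (1, 3, 1, 4)
  W5: need (1, 0, 1, 4) fits (1, 3, 1, 4); releases (0, 1, 3, 1), pool now (1, 4, 4, 5)
  W9: need (1, 2, 2, 3) fits (1, 4, 4, 5); releases (1, 3, 1, 1), pool now (2, 7, 5, 6)
  W7: need (2, 4, 4, 5) fits (2, 7, 5, 6); releases (0, 1, 3, 1), pool now (2, 8, 8, 7)
The blocked processes can never fit:
  blocked: W4 wants (3, 5, 6, 8), pool (2, 8, 8, 7) — not enough R3 and R1
  blocked: W2 wants (3, 6, 5, 1), pool (2, 8, 8, 7) — not enough R3


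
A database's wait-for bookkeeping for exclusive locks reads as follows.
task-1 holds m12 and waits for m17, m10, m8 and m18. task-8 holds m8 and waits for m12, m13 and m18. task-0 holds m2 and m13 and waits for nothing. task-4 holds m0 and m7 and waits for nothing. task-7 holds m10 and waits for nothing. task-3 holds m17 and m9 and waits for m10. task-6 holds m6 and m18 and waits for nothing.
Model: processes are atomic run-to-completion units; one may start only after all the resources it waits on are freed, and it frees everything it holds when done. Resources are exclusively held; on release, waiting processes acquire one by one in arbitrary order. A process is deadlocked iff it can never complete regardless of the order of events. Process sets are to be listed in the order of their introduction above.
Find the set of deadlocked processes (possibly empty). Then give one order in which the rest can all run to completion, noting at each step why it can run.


Deadlocked: task-1 and task-8.
Key observation: task-1 -> task-8 -> task-1 is a circular wait — nothing in it can go first; no other process is dragged down with it.
One completion order for the rest: task-6, task-0, task-7, task-4, task-3.
Step-by-step check:
  task-6: no waits; runs immediately, freeing m6 and m18
  task-0: no waits; runs immediately, freeing m2 and m13
  task-7: no waits; runs immediately, freeing m10
  task-4: no waits; runs immediately, freeing m0 and m7
  run task-3 (all its waits — m10 — are resolved); releases m17 and m9


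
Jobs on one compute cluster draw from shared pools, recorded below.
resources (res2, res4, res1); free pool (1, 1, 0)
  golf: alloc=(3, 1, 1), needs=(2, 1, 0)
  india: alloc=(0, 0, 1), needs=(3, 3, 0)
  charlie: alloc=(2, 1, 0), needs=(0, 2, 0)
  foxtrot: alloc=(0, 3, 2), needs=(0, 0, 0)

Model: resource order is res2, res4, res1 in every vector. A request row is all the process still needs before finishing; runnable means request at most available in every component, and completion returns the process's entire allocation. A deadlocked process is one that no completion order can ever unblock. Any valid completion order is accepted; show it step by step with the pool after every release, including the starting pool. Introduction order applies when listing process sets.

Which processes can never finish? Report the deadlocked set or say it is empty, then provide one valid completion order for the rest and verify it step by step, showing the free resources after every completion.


The deadlocked set is empty.
Key observation: starting with foxtrot, each completion frees enough for the next — no one is permanently blocked.
The rest can finish in the order foxtrot, charlie, golf, india. Walking it through:
  pool = (1, 1, 0)
  foxtrot: need (0, 0, 0) fits (1, 1, 0); releases (0, 3, 2), pool now (1, 4, 2)
  charlie: need (0, 2, 0) fits (1, 4, 2); releases (2, 1, 0), pool now (3, 5, 2)
  golf: need (2, 1, 0) fits (3, 5, 2); releases (3, 1, 1), pool now (6, 6, 3)
  india: need (3, 3, 0) fits (6, 6, 3); releases (0, 0, 1), pool now (6, 6, 4)


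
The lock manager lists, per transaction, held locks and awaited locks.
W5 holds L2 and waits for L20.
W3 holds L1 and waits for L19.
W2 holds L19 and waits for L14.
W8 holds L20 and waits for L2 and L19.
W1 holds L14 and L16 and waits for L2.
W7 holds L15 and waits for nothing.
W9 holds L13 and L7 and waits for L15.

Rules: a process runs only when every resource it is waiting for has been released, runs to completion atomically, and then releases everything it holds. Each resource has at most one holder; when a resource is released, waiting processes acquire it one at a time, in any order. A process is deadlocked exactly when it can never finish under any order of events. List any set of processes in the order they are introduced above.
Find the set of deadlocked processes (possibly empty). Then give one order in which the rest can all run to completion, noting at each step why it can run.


The deadlocked set is W5, W3, W2, W8 and W1.
Key observation: the cycle W5 -> W8 -> W5 can never break — each member waits on the next; W2 and W1 are caught in further circular waits and W3 waits into the deadlock from upstream.
A valid finishing order for the others: W7, W9.
Walking it through:
  run W7 (it waits on nothing); releases L15
  W9: everything it awaited (L15) is free; runs, freeing L13 and L7


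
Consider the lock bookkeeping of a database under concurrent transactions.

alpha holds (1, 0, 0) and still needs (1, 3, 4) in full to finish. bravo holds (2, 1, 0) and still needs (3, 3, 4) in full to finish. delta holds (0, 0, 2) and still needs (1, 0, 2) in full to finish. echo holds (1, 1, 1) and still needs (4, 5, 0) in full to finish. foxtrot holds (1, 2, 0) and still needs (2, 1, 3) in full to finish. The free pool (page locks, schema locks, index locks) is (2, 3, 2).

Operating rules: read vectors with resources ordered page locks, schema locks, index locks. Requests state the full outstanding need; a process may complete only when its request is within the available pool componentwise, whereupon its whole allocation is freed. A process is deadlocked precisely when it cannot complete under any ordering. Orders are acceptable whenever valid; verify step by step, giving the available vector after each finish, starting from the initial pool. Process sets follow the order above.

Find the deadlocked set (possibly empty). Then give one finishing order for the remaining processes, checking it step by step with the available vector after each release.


Nothing here is deadlocked.
Key observation: starting with delta, each completion frees enough for the next — no one is permanently blocked.
One completion order for the rest: delta, alpha, foxtrot, echo, bravo. Step-by-step check:
  pool = (2, 3, 2)
  run delta (needs (1, 0, 2), free (2, 3, 2)); after release of (0, 0, 2) the pool is (2, 3, 4)
  run alpha (needs (1, 3, 4), free (2, 3, 4)); after release of (1, 0, 0) the pool is (3, 3, 4)
  run foxtrot (needs (2, 1, 3), free (3, 3, 4)); after release of (1, 2, 0) the pool is (4, 5, 4)
  run echo (needs (4, 5, 0), free (4, 5, 4)); after release of (1, 1, 1) the pool is (5, 6, 5)
  run bravo (needs (3, 3, 4), free (5, 6, 5)); after release of (2, 1, 0) the pool is (7, 7, 5)


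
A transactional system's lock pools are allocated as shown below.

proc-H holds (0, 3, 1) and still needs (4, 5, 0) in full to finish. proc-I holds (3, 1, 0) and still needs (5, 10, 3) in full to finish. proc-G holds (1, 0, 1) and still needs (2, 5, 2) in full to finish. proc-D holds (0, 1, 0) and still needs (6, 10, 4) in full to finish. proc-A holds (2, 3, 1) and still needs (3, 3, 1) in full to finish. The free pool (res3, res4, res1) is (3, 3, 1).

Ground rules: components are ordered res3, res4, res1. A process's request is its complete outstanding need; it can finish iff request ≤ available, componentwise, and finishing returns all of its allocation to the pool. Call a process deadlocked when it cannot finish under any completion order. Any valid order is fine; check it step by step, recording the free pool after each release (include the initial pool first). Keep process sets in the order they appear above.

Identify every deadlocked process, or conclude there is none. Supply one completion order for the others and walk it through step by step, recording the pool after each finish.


The deadlocked set is proc-I and proc-D.
Key observation: proc-A, proc-G, proc-H can finish, but then (6, 9, 4) is all there is, and the blocked group's res4 demands exceed it.
One completion order for the rest: proc-A, proc-G, proc-H. Verifying each step:
  pool = (3, 3, 1)
  run proc-A (needs (3, 3, 1), free (3, 3, 1)); after release of (2, 3, 1) the pool is (5, 6, 2)
  run proc-G (needs (2, 5, 2), free (5, 6, 2)); after release of (1, 0, 1) the pool is (6, 6, 3)
  run proc-H (needs (4, 5, 0), free (6, 6, 3)); after release of (0, 3, 1) the pool is (6, 9, 4)
The blocked processes can never fit:
  blocked: proc-I wants (5, 10, 3), pool (6, 9, 4) — not enough res4
  blocked: proc-D wants (6, 10, 4), pool (6, 9, 4) — not enough res4


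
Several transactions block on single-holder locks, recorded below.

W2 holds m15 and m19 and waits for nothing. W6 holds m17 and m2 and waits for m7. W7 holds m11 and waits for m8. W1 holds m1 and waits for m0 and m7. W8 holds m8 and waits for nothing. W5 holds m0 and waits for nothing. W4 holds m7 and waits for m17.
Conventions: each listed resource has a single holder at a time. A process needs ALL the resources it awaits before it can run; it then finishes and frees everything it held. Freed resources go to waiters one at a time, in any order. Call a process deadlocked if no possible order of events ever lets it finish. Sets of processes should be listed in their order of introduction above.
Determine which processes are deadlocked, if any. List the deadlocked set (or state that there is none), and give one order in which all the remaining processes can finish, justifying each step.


The deadlocked set is W6, W1 and W4.
Key observation: the waits loop around W6 -> W4 -> W6 with no way out; W1 waits into the deadlock from upstream.
A valid finishing order for the others: W2, W8, W7, W5.
Step-by-step check:
  W2 waits on nothing -> runs at once and releases m15 and m19
  W8 waits on nothing -> runs at once and releases m8
  W7: everything it awaited (m8) is free; runs, freeing m11
  W5 waits on nothing -> runs at once and releases m0


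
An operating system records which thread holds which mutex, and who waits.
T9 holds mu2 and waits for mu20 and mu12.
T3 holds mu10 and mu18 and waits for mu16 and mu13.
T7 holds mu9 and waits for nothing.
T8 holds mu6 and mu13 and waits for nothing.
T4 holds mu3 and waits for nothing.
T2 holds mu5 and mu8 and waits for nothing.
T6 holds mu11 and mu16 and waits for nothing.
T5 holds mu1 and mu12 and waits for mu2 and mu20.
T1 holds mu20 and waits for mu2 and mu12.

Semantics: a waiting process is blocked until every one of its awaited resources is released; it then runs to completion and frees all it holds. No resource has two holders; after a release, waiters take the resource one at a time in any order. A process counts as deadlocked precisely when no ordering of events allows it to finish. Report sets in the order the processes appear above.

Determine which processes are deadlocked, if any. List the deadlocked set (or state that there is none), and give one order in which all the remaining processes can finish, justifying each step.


The deadlocked set is T9, T5 and T1.
Key observation: the cycle T9 -> T5 -> T9 can never break — each member waits on the next; T1 is caught in further circular waits.
One completion order for the rest: T2, T4, T8, T7, T6, T3.
Walking it through:
  run T2 (it waits on nothing); releases mu5 and mu8
  run T4 (it waits on nothing); releases mu3
  run T8 (it waits on nothing); releases mu6 and mu13
  run T7 (it waits on nothing); releases mu9
  run T6 (it waits on nothing); releases mu11 and mu16
  T3: everything it awaited (mu16 and mu13) is free; runs, freeing mu10 and mu18


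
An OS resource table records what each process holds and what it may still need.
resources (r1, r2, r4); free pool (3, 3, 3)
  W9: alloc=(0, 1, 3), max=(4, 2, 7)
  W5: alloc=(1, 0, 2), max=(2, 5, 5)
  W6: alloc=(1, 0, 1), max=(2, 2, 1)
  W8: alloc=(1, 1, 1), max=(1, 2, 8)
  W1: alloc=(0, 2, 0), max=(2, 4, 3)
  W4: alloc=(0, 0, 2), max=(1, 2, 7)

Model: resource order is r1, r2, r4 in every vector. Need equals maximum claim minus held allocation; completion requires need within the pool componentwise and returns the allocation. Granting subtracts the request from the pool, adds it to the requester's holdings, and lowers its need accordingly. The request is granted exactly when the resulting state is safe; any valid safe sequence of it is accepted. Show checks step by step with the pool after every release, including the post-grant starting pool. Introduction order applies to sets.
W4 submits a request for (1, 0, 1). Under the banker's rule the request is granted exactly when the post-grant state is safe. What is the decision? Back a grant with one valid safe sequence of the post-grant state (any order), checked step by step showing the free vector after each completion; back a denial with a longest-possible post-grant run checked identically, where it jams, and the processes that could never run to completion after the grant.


GRANT — the state after the grant stays safe, e.g. via W6, W1, W5, W4, W9, W8.
Key observation: granting shrinks the pool to (2, 3, 2), yet W6 still fits and the chain goes through.
Step-by-step check of the post-grant state:
  pool = (2, 3, 2)
  W6 needs (1, 2, 0) <= (2, 3, 2) -> finishes; pool += (1, 0, 1) = (3, 3, 3)
  W1 needs (2, 2, 3) <= (3, 3, 3) -> finishes; pool += (0, 2, 0) = (3, 5, 3)
  W5 needs (1, 5, 3) <= (3, 5, 3) -> finishes; pool += (1, 0, 2) = (4, 5, 5)
  W4 needs (0, 2, 4) <= (4, 5, 5) -> finishes; pool += (1, 0, 3) = (5, 5, 8)
  W9 needs (4, 1, 4) <= (5, 5, 8) -> finishes; pool += (0, 1, 3) = (5, 6, 11)
  W8 needs (0, 1, 7) <= (5, 6, 11) -> finishes; pool += (1, 1, 1) = (6, 7, 12)


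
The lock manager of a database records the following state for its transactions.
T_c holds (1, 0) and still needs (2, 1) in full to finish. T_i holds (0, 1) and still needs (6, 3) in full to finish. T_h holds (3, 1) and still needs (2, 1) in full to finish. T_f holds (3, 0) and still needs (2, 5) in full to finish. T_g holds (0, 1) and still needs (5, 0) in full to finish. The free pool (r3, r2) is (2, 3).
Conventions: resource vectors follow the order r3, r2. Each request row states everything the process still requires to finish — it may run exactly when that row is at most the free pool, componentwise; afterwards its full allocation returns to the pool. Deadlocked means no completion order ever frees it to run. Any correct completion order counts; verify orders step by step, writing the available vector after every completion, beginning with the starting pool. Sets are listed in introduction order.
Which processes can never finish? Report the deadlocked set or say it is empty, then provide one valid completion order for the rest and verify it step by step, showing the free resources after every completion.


The deadlocked set is empty.
Key observation: no deadlock: T_h fits now, and the freed resources carry the rest through.
One completion order for the rest: T_h, T_c, T_i, T_g, T_f. Step-by-step check:
  pool = (2, 3)
  run T_h (needs (2, 1), free (2, 3)); after release of (3, 1) the pool is (5, 4)
  run T_c (needs (2, 1), free (5, 4)); after release of (1, 0) the pool is (6, 4)
  run T_i (needs (6, 3), free (6, 4)); after release of (0, 1) the pool is (6, 5)
  run T_g (needs (5, 0), free (6, 5)); after release of (0, 1) the pool is (6, 6)
  run T_f (needs (2, 5), free (6, 6)); after release of (3, 0) the pool is (9, 6)


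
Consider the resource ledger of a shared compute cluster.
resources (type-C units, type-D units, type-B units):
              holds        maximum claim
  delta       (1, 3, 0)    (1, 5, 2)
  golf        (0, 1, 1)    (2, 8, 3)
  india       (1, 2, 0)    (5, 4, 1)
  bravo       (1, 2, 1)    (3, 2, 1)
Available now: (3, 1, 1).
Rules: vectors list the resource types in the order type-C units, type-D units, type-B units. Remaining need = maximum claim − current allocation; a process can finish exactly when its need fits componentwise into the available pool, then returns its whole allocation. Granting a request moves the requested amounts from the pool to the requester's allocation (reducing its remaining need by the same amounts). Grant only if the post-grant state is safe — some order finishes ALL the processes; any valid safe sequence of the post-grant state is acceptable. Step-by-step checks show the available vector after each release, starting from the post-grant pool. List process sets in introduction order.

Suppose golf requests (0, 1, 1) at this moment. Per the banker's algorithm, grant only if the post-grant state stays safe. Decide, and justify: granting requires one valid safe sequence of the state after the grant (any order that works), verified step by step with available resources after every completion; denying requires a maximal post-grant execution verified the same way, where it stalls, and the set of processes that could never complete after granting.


DENY: after the grant no complete ordering would exist.
Key observation: after bravo, india the pool peaks at (5, 4, 1), and each blocked process is short somewhere: delta on type-B units; golf on type-D units.
Pretend the grant happened; the run bravo, india goes as far as possible. Walking it through:
  pool = (3, 0, 0)
  bravo needs (2, 0, 0) <= (3, 0, 0) -> finishes; pool += (1, 2, 1) = (4, 2, 1)
  india needs (4, 2, 1) <= (4, 2, 1) -> finishes; pool += (1, 2, 0) = (5, 4, 1)
  delta cannot run: need (0, 2, 2) vs free (5, 4, 1) (insufficient type-B units)
  golf cannot run: need (2, 6, 1) vs free (5, 4, 1) (insufficient type-D units)
Had the request been granted, delta and golf could never finish.


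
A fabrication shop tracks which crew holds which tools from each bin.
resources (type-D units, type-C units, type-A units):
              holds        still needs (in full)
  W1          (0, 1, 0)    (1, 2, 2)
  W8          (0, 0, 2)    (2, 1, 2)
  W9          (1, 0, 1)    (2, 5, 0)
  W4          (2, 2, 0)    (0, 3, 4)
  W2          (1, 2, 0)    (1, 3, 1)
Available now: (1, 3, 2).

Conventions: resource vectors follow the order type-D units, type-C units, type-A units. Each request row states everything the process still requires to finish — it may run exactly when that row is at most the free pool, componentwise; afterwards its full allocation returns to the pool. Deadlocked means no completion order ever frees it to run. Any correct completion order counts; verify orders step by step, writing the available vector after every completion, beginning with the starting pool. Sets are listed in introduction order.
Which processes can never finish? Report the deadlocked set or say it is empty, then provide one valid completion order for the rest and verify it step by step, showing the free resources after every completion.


No process is deadlocked.
Key observation: W2 leads a chain of completions in which each release enables another process.
The rest can finish in the order W2, W8, W1, W9, W4. Verifying each step:
  pool = (1, 3, 2)
  W2: need (1, 3, 1) fits (1, 3, 2); releases (1, 2, 0), pool now (2, 5, 2)
  W8: need (2, 1, 2) fits (2, 5, 2); releases (0, 0, 2), pool now (2, 5, 4)
  W1: need (1, 2, 2) fits (2, 5, 4); releases (0, 1, 0), pool now (2, 6, 4)
  W9: need (2, 5, 0) fits (2, 6, 4); releases (1, 0, 1), pool now (3, 6, 5)
  W4: need (0, 3, 4) fits (3, 6, 5); releases (2, 2, 0), pool now (5, 8, 5)


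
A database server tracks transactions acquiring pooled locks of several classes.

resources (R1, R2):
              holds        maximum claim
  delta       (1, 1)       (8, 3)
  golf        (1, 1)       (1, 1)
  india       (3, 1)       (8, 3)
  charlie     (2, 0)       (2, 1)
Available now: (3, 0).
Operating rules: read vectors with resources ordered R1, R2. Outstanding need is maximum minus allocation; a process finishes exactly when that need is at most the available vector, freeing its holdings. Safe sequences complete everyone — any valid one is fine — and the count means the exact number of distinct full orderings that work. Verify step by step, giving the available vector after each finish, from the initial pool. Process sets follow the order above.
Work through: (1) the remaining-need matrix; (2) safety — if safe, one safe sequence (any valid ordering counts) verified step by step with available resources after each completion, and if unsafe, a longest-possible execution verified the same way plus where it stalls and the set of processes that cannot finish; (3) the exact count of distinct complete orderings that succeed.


(1) Outstanding need per process (order R1, R2):
  delta: (7, 2)
  golf: (0, 0)
  india: (5, 2)
  charlie: (0, 1)
(2) UNSAFE.
Key observation: no order helps: past golf, charlie, the free pool tops out at (6, 1), below what each blocked process needs in R2.
Going as far as possible: golf, charlie; after that, nothing fits. Step-by-step check:
  pool = (3, 0)
  golf: need (0, 0) fits (3, 0); releases (1, 1), pool now (4, 1)
  charlie: need (0, 1) fits (4, 1); releases (2, 0), pool now (6, 1)
  delta still needs (7, 2) but only (6, 1) is free — short on R1 and R2
  india still needs (5, 2) but only (6, 1) is free — short on R2
Never able to finish: delta and india.
(3) Precisely 0 of the possible complete orderings are safe sequences.


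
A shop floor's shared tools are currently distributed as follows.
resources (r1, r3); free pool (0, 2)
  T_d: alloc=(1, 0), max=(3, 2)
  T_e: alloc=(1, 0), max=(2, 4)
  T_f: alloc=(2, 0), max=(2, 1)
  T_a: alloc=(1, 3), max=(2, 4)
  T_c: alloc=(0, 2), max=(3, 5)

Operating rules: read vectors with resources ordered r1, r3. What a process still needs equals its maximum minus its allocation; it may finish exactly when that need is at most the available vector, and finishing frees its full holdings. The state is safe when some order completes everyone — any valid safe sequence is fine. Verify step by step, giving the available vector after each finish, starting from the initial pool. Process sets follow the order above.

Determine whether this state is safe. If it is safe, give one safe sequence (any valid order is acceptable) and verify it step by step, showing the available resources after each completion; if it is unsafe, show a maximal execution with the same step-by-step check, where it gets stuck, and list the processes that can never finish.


The state is SAFE; one workable sequence: T_f, T_d, T_a, T_e, T_c.
Key observation: T_d is the earliest step where a requested resource binds exactly: need (2, 2), pool (2, 2) at its turn.
Walking it through:
  pool = (0, 2)
  T_f needs (0, 1) <= (0, 2) -> finishes; pool += (2, 0) = (2, 2)
  T_d needs (2, 2) <= (2, 2) -> finishes; pool += (1, 0) = (3, 2)
  T_a needs (1, 1) <= (3, 2) -> finishes; pool += (1, 3) = (4, 5)
  T_e needs (1, 4) <= (4, 5) -> finishes; pool += (1, 0) = (5, 5)
  T_c needs (3, 3) <= (5, 5) -> finishes; pool += (0, 2) = (5, 7)


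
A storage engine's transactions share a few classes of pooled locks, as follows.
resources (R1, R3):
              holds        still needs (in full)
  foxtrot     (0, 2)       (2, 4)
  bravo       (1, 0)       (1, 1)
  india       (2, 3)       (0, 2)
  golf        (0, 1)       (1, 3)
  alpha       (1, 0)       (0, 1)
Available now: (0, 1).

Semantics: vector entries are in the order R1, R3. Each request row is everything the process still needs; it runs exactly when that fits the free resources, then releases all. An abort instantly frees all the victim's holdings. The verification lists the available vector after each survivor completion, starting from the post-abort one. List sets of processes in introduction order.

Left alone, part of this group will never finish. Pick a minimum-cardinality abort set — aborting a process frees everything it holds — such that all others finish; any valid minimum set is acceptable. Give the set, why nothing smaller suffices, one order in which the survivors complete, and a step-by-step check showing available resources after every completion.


Abort india.
Key observation: foxtrot had no path to completion before; after the abort of india ((2, 3) returned), step 1 is where it fits.
No smaller set exists: with zero aborts the deadlock remains.
The survivors complete as foxtrot, bravo, golf, alpha. Step-by-step check (starting from the post-abort pool):
  pool = (2, 4)
  run foxtrot (needs (2, 4), free (2, 4)); after release of (0, 2) the pool is (2, 6)
  run bravo (needs (1, 1), free (2, 6)); after release of (1, 0) the pool is (3, 6)
  run golf (needs (1, 3), free (3, 6)); after release of (0, 1) the pool is (3, 7)
  run alpha (needs (0, 1), free (3, 7)); after release of (1, 0) the pool is (4, 7)


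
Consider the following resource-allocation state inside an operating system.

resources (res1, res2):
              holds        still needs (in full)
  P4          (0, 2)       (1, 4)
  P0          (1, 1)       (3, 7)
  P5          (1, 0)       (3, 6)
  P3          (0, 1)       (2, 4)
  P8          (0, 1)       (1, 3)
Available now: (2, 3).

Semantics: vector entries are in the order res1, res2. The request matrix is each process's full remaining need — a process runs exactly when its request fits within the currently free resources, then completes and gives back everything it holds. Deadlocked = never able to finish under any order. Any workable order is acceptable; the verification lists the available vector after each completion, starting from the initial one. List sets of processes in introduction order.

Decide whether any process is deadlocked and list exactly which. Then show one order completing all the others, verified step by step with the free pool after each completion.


Deadlocked set: P0 and P5.
Key observation: the wall is res1: completing P8, P4, P3 brings the pool only to (2, 7), and all the rest need more.
One completion order for the rest: P8, P4, P3. Verifying each step:
  pool = (2, 3)
  P8 needs (1, 3) <= (2, 3) -> finishes; pool += (0, 1) = (2, 4)
  P4 needs (1, 4) <= (2, 4) -> finishes; pool += (0, 2) = (2, 6)
  P3 needs (2, 4) <= (2, 6) -> finishes; pool += (0, 1) = (2, 7)
None of the blocked processes ever fits:
  blocked: P0 wants (3, 7), pool (2, 7) — not enough res1
  blocked: P5 wants (3, 6), pool (2, 7) — not enough res1


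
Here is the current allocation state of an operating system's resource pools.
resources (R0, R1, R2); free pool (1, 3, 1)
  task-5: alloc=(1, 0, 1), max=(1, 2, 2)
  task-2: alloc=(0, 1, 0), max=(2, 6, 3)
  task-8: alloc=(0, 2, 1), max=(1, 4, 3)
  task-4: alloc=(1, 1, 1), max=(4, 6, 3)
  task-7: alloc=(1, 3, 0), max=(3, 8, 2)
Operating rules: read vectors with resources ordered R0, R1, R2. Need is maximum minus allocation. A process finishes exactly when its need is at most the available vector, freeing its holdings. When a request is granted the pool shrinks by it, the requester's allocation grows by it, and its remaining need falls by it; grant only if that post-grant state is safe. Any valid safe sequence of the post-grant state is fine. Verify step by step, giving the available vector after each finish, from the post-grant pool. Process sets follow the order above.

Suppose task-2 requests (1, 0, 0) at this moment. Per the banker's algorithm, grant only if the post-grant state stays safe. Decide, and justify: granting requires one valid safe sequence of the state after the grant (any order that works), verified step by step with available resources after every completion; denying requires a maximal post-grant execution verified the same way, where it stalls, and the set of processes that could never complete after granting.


GRANT. The post-grant state is safe; one safe sequence: task-5, task-8, task-2, task-7, task-4.
Key observation: (0, 3, 1) free after granting still covers task-5 first, and each release covers the next.
Verifying the post-grant state step by step:
  pool = (0, 3, 1)
  run task-5 (needs (0, 2, 1), free (0, 3, 1)); after release of (1, 0, 1) the pool is (1, 3, 2)
  run task-8 (needs (1, 2, 2), free (1, 3, 2)); after release of (0, 2, 1) the pool is (1, 5, 3)
  run task-2 (needs (1, 5, 3), free (1, 5, 3)); after release of (1, 1, 0) the pool is (2, 6, 3)
  run task-7 (needs (2, 5, 2), free (2, 6, 3)); after release of (1, 3, 0) the pool is (3, 9, 3)
  run task-4 (needs (3, 5, 2), free (3, 9, 3)); after release of (1, 1, 1) the pool is (4, 10, 4)
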